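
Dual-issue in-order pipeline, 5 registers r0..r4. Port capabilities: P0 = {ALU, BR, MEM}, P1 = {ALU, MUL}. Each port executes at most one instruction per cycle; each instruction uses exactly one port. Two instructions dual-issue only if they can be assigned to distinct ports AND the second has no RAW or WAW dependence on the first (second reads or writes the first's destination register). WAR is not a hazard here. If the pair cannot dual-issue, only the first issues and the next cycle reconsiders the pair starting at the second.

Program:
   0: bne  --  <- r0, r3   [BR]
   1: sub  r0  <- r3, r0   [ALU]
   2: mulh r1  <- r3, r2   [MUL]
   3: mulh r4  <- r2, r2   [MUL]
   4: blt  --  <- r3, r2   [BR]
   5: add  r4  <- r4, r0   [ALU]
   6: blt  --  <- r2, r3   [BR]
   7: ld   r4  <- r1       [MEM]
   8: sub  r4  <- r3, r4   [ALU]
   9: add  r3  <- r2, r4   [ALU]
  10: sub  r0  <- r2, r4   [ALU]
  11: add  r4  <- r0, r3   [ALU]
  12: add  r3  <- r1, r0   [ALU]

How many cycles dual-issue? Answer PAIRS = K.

c0: i0&i1 bne+sub  pair
c1: i2 mulh  no-port MUL/MUL
c2: i3&i4 mulh+blt  pair
c3: i5&i6 add+blt  pair
c4: i7 ld  RAW+WAW r4
c5: i8 sub  RAW r4
c6: i9&i10 add+sub  pair
c7: i11&i12 add+add  pair

PAIRS = 5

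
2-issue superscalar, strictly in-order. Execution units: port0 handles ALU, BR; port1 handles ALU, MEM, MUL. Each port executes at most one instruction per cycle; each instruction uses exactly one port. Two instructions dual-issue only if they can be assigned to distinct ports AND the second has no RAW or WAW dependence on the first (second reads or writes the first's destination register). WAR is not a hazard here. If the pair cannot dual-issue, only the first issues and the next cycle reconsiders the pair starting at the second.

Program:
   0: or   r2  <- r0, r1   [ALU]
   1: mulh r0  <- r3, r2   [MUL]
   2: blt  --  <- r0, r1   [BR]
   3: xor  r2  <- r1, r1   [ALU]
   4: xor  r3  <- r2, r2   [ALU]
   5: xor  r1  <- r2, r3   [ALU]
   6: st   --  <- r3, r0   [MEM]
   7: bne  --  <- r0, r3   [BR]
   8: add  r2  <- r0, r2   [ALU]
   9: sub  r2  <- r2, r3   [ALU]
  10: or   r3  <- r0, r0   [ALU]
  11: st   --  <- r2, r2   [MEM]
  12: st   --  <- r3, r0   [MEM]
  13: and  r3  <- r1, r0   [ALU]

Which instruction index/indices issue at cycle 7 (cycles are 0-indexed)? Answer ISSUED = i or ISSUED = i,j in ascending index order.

[0] i0  or  -- RAW r2
[1] i1  mulh  -- RAW r0
[2] i2+i3  blt;xor  -- 2-wide
[3] i4  xor  -- RAW r3
[4] i5+i6  xor;st  -- 2-wide
[5] i7+i8  bne;add  -- 2-wide
[6] i9+i10  sub;or  -- 2-wide
[7] i11  st  -- no-port MEM/MEM
[8] i12+i13  st;and  -- 2-wide

ISSUED = 11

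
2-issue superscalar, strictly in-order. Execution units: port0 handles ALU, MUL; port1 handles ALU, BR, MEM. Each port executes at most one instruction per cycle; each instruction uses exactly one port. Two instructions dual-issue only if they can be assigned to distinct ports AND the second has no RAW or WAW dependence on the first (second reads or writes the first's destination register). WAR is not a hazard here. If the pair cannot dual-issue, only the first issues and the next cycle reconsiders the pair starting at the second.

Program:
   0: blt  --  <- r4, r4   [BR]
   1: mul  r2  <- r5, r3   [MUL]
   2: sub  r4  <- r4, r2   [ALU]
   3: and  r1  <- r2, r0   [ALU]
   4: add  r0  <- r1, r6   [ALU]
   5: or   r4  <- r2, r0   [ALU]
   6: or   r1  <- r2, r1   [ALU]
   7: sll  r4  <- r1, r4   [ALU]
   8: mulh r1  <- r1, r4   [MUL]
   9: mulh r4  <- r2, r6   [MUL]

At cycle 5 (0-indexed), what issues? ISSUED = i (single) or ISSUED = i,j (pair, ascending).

ISSUED = 8

t=0 i0/i1:blt.BR;mul.MUL ; 2-wide
t=1 i2/i3:sub.ALU;and.ALU ; 2-wide
t=2 i4:add.ALU ; RAW r0
t=3 i5/i6:or.ALU;or.ALU ; 2-wide
t=4 i7:sll.ALU ; RAW r4
t=5 i8:mulh.MUL ; no-port MUL/MUL
t=6 i9:mulh.MUL ; tail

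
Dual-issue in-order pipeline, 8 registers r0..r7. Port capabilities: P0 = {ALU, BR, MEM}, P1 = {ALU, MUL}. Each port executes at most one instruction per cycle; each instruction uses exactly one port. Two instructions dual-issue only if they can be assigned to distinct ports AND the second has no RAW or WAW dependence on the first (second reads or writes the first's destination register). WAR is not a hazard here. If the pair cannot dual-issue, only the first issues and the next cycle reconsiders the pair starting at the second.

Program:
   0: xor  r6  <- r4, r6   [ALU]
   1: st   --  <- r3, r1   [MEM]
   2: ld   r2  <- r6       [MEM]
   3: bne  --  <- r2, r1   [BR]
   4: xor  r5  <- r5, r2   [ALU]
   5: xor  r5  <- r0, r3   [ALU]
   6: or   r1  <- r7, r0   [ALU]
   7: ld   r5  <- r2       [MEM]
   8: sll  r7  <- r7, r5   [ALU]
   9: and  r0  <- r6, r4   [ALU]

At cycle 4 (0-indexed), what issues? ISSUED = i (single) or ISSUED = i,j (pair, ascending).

ISSUED = 7

c0: i0/i1 xor.ALU+st.MEM  pair
c1: i2 ld.MEM  no-port MEM/BR
c2: i3/i4 bne.BR+xor.ALU  pair
c3: i5/i6 xor.ALU+or.ALU  pair
c4: i7 ld.MEM  RAW r5
c5: i8/i9 sll.ALU+and.ALU  pair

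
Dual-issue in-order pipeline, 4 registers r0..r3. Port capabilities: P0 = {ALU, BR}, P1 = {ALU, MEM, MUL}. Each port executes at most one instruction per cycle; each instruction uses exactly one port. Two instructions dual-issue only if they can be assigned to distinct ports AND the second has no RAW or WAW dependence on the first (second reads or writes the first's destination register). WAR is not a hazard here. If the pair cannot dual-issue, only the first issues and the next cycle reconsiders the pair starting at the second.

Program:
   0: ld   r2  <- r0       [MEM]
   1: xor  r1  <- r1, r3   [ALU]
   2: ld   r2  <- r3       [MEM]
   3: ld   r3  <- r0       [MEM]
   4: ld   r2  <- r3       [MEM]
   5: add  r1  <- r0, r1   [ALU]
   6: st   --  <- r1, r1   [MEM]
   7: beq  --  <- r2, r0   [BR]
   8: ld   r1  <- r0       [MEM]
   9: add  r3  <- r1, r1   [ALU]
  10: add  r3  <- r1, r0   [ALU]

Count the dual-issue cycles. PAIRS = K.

0. ld/xor @i0,i1  | 2-wide
1. ld @i2  | no-port MEM/MEM
2. ld @i3  | no-port MEM/MEM
3. ld/add @i4,i5  | 2-wide
4. st/beq @i6,i7  | 2-wide
5. ld @i8  | RAW r1
6. add @i9  | WAW r3
7. add @i10  | tail

PAIRS = 3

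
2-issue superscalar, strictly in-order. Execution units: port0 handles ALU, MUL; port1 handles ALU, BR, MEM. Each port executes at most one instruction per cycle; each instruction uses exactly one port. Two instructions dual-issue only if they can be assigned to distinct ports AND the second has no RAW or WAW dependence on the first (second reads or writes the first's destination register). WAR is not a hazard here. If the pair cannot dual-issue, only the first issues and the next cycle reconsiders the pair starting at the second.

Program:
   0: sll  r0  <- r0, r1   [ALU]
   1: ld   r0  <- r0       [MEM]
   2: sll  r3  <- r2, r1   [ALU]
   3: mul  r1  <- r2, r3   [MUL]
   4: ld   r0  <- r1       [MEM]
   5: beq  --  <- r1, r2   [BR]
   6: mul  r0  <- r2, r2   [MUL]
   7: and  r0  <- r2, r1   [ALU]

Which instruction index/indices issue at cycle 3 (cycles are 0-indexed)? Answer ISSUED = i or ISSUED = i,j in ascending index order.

  cy0 -> i0 (sll.ALU) RAW+WAW r0
  cy1 -> i1&i2 (ld.MEM;sll.ALU) dual
  cy2 -> i3 (mul.MUL) RAW r1
  cy3 -> i4 (ld.MEM) no-port MEM/BR
  cy4 -> i5&i6 (beq.BR;mul.MUL) dual
  cy5 -> i7 (and.ALU) tail

ISSUED = 4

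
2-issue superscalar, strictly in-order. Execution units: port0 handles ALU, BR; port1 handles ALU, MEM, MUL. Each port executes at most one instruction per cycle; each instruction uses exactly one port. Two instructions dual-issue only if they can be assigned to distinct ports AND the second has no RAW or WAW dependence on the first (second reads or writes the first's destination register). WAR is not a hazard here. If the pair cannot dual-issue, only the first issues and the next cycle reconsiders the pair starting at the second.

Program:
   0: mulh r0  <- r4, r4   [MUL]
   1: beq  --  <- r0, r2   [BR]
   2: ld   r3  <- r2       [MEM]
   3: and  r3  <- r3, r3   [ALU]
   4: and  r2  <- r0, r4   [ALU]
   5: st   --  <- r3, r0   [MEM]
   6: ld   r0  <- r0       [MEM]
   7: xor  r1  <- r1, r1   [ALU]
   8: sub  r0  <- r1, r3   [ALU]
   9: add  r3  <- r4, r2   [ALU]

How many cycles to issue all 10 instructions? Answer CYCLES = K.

CYCLES = 6

c0: i0 mulh.MUL  RAW r0
c1: i1,i2 beq.BR+ld.MEM  dual
c2: i3,i4 and.ALU+and.ALU  dual
c3: i5 st.MEM  no-port MEM/MEM
c4: i6,i7 ld.MEM+xor.ALU  dual
c5: i8,i9 sub.ALU+add.ALU  dual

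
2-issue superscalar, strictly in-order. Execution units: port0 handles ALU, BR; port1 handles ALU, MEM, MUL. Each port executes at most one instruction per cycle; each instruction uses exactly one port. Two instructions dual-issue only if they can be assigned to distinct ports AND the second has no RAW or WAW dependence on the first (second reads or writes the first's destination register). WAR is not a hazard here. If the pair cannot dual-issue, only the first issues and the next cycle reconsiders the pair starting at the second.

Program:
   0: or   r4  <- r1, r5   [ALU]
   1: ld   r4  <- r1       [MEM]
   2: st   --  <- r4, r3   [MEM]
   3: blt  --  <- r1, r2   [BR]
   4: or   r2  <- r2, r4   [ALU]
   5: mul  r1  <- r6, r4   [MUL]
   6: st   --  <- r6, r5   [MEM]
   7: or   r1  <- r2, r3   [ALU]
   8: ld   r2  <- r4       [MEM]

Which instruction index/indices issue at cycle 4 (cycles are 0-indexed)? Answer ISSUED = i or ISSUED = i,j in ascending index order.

  cy0 -> i0 (or) WAW r4
  cy1 -> i1 (ld) no-port MEM/MEM
  cy2 -> i2+i3 (st/blt) 2-wide
  cy3 -> i4+i5 (or/mul) 2-wide
  cy4 -> i6+i7 (st/or) 2-wide
  cy5 -> i8 (ld) tail

ISSUED = 6,7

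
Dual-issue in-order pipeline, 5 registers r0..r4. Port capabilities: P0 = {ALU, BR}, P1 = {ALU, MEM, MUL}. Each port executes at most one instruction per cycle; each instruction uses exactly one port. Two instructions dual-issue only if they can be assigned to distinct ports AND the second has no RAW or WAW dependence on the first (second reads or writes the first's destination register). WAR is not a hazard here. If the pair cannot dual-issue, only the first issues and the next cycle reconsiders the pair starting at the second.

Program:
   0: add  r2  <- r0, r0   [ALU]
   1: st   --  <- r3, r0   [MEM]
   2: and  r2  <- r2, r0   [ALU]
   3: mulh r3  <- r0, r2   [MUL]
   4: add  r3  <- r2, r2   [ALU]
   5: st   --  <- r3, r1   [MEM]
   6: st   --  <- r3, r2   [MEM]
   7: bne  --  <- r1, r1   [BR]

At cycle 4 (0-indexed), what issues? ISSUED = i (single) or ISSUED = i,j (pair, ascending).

[0] i0/i1  add.ALU+st.MEM  -- pair
[1] i2  and.ALU  -- RAW r2
[2] i3  mulh.MUL  -- WAW r3
[3] i4  add.ALU  -- RAW r3
[4] i5  st.MEM  -- no-port MEM/MEM
[5] i6/i7  st.MEM+bne.BR  -- pair

ISSUED = 5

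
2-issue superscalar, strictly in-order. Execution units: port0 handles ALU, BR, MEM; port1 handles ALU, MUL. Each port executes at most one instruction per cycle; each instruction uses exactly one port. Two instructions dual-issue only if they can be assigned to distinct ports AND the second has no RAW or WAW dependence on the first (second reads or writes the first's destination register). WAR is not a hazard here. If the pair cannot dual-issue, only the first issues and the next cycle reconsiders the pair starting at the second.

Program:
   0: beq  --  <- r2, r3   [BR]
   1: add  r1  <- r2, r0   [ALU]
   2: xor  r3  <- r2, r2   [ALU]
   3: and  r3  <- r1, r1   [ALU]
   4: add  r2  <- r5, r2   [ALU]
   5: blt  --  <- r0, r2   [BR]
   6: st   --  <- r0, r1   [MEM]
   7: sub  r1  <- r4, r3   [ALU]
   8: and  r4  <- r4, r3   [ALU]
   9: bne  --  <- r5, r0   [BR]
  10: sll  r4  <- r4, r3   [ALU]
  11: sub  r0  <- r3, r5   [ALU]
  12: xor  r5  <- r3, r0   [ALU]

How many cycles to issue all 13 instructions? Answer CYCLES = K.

CYCLES = 8

0. beq.BR/add.ALU @i0/i1  | 2-wide
1. xor.ALU @i2  | WAW r3
2. and.ALU/add.ALU @i3/i4  | 2-wide
3. blt.BR @i5  | no-port BR/MEM
4. st.MEM/sub.ALU @i6/i7  | 2-wide
5. and.ALU/bne.BR @i8/i9  | 2-wide
6. sll.ALU/sub.ALU @i10/i11  | 2-wide
7. xor.ALU @i12  | tail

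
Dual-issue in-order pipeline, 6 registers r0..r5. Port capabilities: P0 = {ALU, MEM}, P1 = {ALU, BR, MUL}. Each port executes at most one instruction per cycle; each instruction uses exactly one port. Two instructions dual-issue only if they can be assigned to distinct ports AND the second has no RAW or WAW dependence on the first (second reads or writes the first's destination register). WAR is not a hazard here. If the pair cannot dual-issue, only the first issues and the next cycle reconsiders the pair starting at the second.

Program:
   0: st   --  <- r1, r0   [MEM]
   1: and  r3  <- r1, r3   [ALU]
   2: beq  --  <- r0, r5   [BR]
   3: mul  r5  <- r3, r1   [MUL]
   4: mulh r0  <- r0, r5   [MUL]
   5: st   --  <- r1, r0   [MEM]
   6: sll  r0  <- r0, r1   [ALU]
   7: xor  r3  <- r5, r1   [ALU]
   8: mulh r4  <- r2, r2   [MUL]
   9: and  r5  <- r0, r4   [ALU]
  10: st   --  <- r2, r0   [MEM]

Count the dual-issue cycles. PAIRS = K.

PAIRS = 4

  cy0 -> i0+i1 (st/and) dual
  cy1 -> i2 (beq) no-port BR/MUL
  cy2 -> i3 (mul) no-port MUL/MUL
  cy3 -> i4 (mulh) RAW r0
  cy4 -> i5+i6 (st/sll) dual
  cy5 -> i7+i8 (xor/mulh) dual
  cy6 -> i9+i10 (and/st) dual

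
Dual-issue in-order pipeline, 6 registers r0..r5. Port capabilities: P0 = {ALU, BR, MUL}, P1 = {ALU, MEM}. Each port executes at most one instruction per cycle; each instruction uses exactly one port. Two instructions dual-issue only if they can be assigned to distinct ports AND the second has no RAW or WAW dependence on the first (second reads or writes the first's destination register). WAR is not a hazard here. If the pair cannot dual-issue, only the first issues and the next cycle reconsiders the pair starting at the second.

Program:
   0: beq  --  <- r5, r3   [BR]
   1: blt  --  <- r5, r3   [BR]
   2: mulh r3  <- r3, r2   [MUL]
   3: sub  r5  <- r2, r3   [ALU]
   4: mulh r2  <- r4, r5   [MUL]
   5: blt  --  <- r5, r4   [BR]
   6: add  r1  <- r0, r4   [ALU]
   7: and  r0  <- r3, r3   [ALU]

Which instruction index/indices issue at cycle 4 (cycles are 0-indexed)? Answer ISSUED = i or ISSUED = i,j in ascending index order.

t=0 i0:beq ; no-port BR/BR
t=1 i1:blt ; no-port BR/MUL
t=2 i2:mulh ; RAW r3
t=3 i3:sub ; RAW r5
t=4 i4:mulh ; no-port MUL/BR
t=5 i5/i6:blt+add ; pair
t=6 i7:and ; tail

ISSUED = 4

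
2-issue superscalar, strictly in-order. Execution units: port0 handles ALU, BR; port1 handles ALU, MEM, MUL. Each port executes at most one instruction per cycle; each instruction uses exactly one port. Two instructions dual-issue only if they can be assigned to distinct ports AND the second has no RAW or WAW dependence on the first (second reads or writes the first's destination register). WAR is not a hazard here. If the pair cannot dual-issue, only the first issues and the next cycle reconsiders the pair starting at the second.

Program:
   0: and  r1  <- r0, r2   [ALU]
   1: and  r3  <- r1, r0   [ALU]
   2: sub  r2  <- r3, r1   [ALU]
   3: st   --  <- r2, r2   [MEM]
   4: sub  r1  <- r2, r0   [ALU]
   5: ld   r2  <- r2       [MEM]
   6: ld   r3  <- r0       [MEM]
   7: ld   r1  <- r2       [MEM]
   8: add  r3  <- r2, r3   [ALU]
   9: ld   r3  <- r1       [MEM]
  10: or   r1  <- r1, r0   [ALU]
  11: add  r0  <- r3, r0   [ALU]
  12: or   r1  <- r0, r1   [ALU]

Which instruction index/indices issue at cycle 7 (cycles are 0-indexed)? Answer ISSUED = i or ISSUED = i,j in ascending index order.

ISSUED = 9,10

#0 head=0: and i0 RAW r1
#1 head=1: and i1 RAW r3
#2 head=2: sub i2 RAW r2
#3 head=3: st sub i3&i4 2-wide
#4 head=5: ld i5 no-port MEM/MEM
#5 head=6: ld i6 no-port MEM/MEM
#6 head=7: ld add i7&i8 2-wide
#7 head=9: ld or i9&i10 2-wide
#8 head=11: add i11 RAW r0
#9 head=12: or i12 tail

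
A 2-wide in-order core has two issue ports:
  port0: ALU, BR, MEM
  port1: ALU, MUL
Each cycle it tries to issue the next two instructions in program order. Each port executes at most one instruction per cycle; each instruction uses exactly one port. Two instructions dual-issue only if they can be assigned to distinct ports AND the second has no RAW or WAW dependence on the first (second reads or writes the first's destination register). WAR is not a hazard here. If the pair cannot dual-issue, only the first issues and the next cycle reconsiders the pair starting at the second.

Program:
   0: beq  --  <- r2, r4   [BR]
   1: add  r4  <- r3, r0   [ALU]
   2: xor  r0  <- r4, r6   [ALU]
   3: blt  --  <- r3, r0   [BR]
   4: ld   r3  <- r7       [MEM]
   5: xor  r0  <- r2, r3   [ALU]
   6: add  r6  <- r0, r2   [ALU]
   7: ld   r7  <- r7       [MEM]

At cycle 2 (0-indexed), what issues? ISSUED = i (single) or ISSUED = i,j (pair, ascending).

ISSUED = 3

[0] i0+i1  beq.BR add.ALU  -- dual
[1] i2  xor.ALU  -- RAW r0
[2] i3  blt.BR  -- no-port BR/MEM
[3] i4  ld.MEM  -- RAW r3
[4] i5  xor.ALU  -- RAW r0
[5] i6+i7  add.ALU ld.MEM  -- dual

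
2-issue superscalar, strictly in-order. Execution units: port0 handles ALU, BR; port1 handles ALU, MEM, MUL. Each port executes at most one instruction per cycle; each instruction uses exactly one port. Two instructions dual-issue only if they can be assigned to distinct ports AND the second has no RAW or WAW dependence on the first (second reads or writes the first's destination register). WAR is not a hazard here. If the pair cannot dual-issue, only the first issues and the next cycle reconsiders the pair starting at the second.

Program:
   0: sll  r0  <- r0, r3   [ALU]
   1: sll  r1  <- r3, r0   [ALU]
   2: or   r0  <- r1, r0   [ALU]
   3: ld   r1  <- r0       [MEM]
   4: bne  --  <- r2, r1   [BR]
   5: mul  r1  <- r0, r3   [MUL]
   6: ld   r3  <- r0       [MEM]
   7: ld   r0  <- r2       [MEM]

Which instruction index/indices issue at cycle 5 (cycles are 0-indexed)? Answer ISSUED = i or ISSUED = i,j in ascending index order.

ISSUED = 6

  cy0 -> i0 (sll) RAW r0
  cy1 -> i1 (sll) RAW r1
  cy2 -> i2 (or) RAW r0
  cy3 -> i3 (ld) RAW r1
  cy4 -> i4+i5 (bne;mul) dual
  cy5 -> i6 (ld) no-port MEM/MEM
  cy6 -> i7 (ld) tail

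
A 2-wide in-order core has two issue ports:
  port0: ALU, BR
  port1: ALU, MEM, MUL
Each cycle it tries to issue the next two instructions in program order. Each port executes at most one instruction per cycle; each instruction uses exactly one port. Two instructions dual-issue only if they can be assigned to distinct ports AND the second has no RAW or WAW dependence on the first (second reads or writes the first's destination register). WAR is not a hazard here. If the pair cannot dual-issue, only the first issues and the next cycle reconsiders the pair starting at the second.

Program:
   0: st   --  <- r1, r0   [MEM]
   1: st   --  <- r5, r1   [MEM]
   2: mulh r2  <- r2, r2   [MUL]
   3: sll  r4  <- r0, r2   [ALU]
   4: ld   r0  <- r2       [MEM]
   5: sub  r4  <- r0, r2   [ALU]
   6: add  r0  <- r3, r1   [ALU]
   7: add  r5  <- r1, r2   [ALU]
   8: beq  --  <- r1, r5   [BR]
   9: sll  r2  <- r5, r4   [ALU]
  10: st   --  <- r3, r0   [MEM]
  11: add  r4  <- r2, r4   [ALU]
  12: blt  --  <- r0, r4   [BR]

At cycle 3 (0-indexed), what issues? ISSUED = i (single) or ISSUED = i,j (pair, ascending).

0. st.MEM @i0  | no-port MEM/MEM
1. st.MEM @i1  | no-port MEM/MUL
2. mulh.MUL @i2  | RAW r2
3. sll.ALU;ld.MEM @i3/i4  | dual
4. sub.ALU;add.ALU @i5/i6  | dual
5. add.ALU @i7  | RAW r5
6. beq.BR;sll.ALU @i8/i9  | dual
7. st.MEM;add.ALU @i10/i11  | dual
8. blt.BR @i12  | tail

ISSUED = 3,4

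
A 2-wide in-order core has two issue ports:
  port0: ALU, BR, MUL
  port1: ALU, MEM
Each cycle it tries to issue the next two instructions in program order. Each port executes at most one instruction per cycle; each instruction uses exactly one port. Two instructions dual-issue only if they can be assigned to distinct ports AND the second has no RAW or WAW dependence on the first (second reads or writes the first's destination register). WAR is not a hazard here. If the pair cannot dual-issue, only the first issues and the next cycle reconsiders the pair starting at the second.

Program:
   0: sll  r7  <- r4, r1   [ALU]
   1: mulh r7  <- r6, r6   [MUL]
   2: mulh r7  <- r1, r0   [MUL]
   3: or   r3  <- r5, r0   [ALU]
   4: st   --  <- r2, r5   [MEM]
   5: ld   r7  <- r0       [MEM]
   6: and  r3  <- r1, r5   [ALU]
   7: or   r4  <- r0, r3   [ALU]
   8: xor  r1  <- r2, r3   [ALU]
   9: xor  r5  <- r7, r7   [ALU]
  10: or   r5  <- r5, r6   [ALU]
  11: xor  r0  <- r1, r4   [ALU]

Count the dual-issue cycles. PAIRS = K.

c0: i0 sll.ALU  WAW r7
c1: i1 mulh.MUL  no-port MUL/MUL
c2: i2,i3 mulh.MUL+or.ALU  dual
c3: i4 st.MEM  no-port MEM/MEM
c4: i5,i6 ld.MEM+and.ALU  dual
c5: i7,i8 or.ALU+xor.ALU  dual
c6: i9 xor.ALU  RAW+WAW r5
c7: i10,i11 or.ALU+xor.ALU  dual

PAIRS = 4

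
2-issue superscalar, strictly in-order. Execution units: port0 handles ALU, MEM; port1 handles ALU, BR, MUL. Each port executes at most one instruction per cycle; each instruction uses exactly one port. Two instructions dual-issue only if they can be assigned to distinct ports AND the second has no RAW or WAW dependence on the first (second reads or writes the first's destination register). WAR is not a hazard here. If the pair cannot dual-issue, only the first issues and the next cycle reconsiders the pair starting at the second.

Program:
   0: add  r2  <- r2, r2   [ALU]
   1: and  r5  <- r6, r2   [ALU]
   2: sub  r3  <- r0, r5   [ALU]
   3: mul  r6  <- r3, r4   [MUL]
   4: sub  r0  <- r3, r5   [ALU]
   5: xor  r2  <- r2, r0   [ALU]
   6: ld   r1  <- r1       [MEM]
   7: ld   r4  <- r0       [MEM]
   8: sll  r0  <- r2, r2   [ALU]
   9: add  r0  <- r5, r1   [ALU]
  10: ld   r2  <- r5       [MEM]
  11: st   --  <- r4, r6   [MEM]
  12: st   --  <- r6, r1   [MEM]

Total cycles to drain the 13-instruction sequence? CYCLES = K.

CYCLES = 9

t=0 i0:add.ALU ; RAW r2
t=1 i1:and.ALU ; RAW r5
t=2 i2:sub.ALU ; RAW r3
t=3 i3,i4:mul.MUL sub.ALU ; dual
t=4 i5,i6:xor.ALU ld.MEM ; dual
t=5 i7,i8:ld.MEM sll.ALU ; dual
t=6 i9,i10:add.ALU ld.MEM ; dual
t=7 i11:st.MEM ; no-port MEM/MEM
t=8 i12:st.MEM ; tail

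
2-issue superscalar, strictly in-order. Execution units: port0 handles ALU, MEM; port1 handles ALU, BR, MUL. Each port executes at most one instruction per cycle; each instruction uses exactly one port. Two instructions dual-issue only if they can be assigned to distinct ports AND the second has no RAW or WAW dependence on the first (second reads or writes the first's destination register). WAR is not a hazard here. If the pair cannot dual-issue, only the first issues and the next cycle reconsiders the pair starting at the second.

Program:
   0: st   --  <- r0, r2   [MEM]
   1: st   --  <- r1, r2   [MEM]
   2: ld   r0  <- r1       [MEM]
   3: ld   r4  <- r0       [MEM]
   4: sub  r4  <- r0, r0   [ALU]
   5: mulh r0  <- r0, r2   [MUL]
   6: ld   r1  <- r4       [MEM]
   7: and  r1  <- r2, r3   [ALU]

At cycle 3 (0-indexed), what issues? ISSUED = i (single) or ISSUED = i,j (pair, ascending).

c0: i0 st  no-port MEM/MEM
c1: i1 st  no-port MEM/MEM
c2: i2 ld  no-port MEM/MEM
c3: i3 ld  WAW r4
c4: i4+i5 sub+mulh  dual
c5: i6 ld  WAW r1
c6: i7 and  tail

ISSUED = 3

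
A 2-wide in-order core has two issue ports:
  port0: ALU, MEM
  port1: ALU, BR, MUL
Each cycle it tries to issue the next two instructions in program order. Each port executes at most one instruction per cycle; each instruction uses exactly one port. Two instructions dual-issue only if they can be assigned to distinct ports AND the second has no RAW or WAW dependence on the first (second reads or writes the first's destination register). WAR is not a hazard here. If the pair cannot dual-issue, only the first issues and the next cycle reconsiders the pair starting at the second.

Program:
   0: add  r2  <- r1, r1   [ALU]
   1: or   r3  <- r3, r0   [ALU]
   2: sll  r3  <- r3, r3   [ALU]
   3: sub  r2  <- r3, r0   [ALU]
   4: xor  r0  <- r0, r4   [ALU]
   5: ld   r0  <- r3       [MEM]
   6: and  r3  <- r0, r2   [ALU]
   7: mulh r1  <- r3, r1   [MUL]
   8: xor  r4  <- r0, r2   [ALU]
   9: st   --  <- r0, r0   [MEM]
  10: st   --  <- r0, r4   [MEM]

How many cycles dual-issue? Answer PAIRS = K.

PAIRS = 3

[0] i0,i1  add.ALU;or.ALU  -- pair
[1] i2  sll.ALU  -- RAW r3
[2] i3,i4  sub.ALU;xor.ALU  -- pair
[3] i5  ld.MEM  -- RAW r0
[4] i6  and.ALU  -- RAW r3
[5] i7,i8  mulh.MUL;xor.ALU  -- pair
[6] i9  st.MEM  -- no-port MEM/MEM
[7] i10  st.MEM  -- tail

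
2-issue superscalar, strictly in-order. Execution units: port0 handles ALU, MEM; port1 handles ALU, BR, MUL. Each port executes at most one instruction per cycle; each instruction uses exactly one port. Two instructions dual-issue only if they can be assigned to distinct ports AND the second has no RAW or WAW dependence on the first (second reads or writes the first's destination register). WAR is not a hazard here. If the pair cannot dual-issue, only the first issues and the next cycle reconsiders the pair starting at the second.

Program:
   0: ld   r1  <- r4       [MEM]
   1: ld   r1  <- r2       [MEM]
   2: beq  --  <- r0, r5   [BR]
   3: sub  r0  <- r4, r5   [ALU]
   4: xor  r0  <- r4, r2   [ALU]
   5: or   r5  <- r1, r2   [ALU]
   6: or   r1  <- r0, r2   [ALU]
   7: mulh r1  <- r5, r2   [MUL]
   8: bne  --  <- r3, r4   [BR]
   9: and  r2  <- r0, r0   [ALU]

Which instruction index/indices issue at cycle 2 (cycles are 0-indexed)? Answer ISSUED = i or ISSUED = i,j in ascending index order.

c0: i0 ld.MEM  no-port MEM/MEM
c1: i1/i2 ld.MEM beq.BR  pair
c2: i3 sub.ALU  WAW r0
c3: i4/i5 xor.ALU or.ALU  pair
c4: i6 or.ALU  WAW r1
c5: i7 mulh.MUL  no-port MUL/BR
c6: i8/i9 bne.BR and.ALU  pair

ISSUED = 3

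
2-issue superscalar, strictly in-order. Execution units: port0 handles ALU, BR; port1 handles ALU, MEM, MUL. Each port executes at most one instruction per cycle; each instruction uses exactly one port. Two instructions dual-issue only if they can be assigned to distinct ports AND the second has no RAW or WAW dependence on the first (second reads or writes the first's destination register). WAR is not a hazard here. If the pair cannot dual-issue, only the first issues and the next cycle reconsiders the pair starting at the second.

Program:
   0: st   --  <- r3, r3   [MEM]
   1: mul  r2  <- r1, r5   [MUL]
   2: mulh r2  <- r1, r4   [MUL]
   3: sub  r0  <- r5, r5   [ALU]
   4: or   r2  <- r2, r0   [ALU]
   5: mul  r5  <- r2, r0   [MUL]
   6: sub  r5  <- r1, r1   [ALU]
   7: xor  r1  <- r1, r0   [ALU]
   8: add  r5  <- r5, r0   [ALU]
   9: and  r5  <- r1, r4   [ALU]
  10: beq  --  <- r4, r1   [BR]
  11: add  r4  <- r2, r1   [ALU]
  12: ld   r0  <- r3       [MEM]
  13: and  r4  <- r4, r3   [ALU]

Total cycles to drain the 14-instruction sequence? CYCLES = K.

t=0 i0:st.MEM ; no-port MEM/MUL
t=1 i1:mul.MUL ; no-port MUL/MUL
t=2 i2&i3:mulh.MUL+sub.ALU ; pair
t=3 i4:or.ALU ; RAW r2
t=4 i5:mul.MUL ; WAW r5
t=5 i6&i7:sub.ALU+xor.ALU ; pair
t=6 i8:add.ALU ; WAW r5
t=7 i9&i10:and.ALU+beq.BR ; pair
t=8 i11&i12:add.ALU+ld.MEM ; pair
t=9 i13:and.ALU ; tail

CYCLES = 10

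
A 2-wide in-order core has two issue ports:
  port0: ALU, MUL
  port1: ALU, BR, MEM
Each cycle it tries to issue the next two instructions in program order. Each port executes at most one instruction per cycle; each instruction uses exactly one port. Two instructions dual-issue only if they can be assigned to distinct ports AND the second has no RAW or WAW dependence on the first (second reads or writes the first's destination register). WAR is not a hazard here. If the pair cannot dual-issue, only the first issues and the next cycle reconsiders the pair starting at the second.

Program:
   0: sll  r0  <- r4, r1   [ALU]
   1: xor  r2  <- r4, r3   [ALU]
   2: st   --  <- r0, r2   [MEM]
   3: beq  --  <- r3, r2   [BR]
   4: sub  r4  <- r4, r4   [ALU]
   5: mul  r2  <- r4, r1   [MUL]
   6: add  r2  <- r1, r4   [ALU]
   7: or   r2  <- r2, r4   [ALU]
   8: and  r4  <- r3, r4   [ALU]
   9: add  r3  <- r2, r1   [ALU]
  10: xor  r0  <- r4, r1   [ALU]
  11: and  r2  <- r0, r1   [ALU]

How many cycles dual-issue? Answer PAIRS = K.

[0] i0,i1  sll;xor  -- 2-wide
[1] i2  st  -- no-port MEM/BR
[2] i3,i4  beq;sub  -- 2-wide
[3] i5  mul  -- WAW r2
[4] i6  add  -- RAW+WAW r2
[5] i7,i8  or;and  -- 2-wide
[6] i9,i10  add;xor  -- 2-wide
[7] i11  and  -- tail

PAIRS = 4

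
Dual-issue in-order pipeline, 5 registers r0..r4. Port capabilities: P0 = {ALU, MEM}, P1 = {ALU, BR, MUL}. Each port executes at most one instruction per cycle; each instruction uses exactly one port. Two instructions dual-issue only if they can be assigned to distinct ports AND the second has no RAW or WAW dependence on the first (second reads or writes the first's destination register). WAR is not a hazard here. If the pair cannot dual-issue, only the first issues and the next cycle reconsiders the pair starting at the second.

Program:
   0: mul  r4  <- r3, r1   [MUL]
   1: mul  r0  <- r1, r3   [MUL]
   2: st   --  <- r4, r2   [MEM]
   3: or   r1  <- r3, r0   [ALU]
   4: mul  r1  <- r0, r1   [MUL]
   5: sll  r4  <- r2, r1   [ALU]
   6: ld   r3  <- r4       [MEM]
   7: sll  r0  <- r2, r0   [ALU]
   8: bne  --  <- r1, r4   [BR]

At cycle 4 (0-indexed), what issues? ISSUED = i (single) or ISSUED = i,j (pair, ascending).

ISSUED = 5

  cy0 -> i0 (mul) no-port MUL/MUL
  cy1 -> i1,i2 (mul+st) dual
  cy2 -> i3 (or) RAW+WAW r1
  cy3 -> i4 (mul) RAW r1
  cy4 -> i5 (sll) RAW r4
  cy5 -> i6,i7 (ld+sll) dual
  cy6 -> i8 (bne) tail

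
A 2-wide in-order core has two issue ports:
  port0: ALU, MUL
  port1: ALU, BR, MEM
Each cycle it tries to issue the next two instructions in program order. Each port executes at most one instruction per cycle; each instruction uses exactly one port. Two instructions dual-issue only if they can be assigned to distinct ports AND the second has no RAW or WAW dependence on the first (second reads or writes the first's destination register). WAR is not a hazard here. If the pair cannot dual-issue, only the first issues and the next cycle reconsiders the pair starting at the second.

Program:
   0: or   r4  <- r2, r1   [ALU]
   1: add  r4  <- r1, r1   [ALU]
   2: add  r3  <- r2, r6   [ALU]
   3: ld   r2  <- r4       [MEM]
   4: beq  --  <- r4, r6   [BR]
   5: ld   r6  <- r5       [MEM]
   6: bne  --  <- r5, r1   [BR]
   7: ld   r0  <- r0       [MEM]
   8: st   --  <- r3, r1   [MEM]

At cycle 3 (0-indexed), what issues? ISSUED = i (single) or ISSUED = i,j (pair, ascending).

ISSUED = 4

0. or.ALU @i0  | WAW r4
1. add.ALU+add.ALU @i1,i2  | 2-wide
2. ld.MEM @i3  | no-port MEM/BR
3. beq.BR @i4  | no-port BR/MEM
4. ld.MEM @i5  | no-port MEM/BR
5. bne.BR @i6  | no-port BR/MEM
6. ld.MEM @i7  | no-port MEM/MEM
7. st.MEM @i8  | tail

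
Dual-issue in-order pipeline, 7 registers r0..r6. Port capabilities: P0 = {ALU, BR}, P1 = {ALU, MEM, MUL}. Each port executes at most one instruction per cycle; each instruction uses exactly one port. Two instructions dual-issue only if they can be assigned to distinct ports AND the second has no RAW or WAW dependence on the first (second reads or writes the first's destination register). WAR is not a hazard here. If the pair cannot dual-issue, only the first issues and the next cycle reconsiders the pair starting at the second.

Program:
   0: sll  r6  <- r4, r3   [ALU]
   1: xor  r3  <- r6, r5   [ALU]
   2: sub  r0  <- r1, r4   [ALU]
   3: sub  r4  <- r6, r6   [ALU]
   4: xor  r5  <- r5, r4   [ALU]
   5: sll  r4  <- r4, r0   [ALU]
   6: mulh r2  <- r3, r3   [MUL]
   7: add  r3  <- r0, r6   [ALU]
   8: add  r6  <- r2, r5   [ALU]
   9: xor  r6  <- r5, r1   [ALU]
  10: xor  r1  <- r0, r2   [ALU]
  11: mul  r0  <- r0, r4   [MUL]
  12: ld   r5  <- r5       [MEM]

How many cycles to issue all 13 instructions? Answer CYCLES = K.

CYCLES = 9

  cy0 -> i0 (sll) RAW r6
  cy1 -> i1+i2 (xor sub) dual
  cy2 -> i3 (sub) RAW r4
  cy3 -> i4+i5 (xor sll) dual
  cy4 -> i6+i7 (mulh add) dual
  cy5 -> i8 (add) WAW r6
  cy6 -> i9+i10 (xor xor) dual
  cy7 -> i11 (mul) no-port MUL/MEM
  cy8 -> i12 (ld) tail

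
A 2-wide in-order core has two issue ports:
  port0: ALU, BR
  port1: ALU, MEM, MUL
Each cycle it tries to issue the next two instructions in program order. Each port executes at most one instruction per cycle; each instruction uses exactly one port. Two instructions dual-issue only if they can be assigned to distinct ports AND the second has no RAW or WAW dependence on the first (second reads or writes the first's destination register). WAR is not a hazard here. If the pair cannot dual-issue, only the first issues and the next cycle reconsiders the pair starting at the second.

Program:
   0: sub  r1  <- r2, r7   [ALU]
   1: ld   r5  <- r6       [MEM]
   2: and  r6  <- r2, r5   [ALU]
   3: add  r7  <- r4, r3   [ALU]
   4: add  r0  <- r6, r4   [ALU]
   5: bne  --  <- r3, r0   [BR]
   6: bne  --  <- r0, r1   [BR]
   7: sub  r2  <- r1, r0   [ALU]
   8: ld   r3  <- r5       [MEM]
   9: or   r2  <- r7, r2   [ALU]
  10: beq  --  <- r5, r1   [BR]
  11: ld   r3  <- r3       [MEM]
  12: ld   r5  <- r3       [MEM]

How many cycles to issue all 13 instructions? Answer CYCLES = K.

CYCLES = 8

#0 head=0: sub;ld i0,i1 pair
#1 head=2: and;add i2,i3 pair
#2 head=4: add i4 RAW r0
#3 head=5: bne i5 no-port BR/BR
#4 head=6: bne;sub i6,i7 pair
#5 head=8: ld;or i8,i9 pair
#6 head=10: beq;ld i10,i11 pair
#7 head=12: ld i12 tail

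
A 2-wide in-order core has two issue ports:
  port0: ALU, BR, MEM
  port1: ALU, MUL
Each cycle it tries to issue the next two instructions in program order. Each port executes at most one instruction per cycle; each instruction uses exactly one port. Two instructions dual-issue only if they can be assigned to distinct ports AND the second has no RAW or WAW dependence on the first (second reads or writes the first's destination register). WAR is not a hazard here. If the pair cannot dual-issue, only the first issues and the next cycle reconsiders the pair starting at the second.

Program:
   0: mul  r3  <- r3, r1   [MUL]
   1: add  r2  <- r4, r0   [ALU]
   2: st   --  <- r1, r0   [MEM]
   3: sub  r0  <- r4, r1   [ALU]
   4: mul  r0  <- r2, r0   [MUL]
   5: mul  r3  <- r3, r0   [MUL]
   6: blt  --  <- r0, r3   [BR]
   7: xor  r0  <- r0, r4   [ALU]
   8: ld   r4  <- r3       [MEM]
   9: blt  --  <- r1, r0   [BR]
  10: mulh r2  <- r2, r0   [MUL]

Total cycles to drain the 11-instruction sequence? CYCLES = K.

#0 head=0: mul;add i0/i1 pair
#1 head=2: st;sub i2/i3 pair
#2 head=4: mul i4 no-port MUL/MUL
#3 head=5: mul i5 RAW r3
#4 head=6: blt;xor i6/i7 pair
#5 head=8: ld i8 no-port MEM/BR
#6 head=9: blt;mulh i9/i10 pair

CYCLES = 7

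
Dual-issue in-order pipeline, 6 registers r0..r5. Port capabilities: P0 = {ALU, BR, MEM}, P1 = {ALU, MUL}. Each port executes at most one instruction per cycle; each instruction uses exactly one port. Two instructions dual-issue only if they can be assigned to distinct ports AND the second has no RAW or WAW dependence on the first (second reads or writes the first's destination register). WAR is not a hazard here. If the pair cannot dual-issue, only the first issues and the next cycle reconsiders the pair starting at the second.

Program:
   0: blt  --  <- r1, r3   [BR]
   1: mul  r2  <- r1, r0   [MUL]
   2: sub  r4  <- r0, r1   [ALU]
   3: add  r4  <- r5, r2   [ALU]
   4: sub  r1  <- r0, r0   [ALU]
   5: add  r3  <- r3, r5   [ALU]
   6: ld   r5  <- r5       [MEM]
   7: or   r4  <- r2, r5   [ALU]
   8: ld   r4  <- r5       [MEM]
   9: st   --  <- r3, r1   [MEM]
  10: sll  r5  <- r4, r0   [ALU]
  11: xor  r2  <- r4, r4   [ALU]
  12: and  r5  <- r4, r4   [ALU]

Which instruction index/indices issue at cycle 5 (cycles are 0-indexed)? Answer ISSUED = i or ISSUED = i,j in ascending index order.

ISSUED = 8

#0 head=0: blt.BR mul.MUL i0&i1 pair
#1 head=2: sub.ALU i2 WAW r4
#2 head=3: add.ALU sub.ALU i3&i4 pair
#3 head=5: add.ALU ld.MEM i5&i6 pair
#4 head=7: or.ALU i7 WAW r4
#5 head=8: ld.MEM i8 no-port MEM/MEM
#6 head=9: st.MEM sll.ALU i9&i10 pair
#7 head=11: xor.ALU and.ALU i11&i12 pair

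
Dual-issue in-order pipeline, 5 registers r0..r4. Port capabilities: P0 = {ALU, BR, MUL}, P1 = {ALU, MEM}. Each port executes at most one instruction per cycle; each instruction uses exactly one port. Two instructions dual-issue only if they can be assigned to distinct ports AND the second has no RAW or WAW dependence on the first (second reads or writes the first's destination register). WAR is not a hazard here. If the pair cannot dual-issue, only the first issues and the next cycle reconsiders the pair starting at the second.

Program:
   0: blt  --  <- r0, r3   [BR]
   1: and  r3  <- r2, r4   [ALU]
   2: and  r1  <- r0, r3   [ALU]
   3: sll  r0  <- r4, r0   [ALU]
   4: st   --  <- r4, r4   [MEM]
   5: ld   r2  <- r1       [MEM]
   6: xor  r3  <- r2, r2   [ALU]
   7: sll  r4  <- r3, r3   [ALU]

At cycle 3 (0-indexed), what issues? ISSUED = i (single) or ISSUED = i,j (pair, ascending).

  cy0 -> i0,i1 (blt;and) pair
  cy1 -> i2,i3 (and;sll) pair
  cy2 -> i4 (st) no-port MEM/MEM
  cy3 -> i5 (ld) RAW r2
  cy4 -> i6 (xor) RAW r3
  cy5 -> i7 (sll) tail

ISSUED = 5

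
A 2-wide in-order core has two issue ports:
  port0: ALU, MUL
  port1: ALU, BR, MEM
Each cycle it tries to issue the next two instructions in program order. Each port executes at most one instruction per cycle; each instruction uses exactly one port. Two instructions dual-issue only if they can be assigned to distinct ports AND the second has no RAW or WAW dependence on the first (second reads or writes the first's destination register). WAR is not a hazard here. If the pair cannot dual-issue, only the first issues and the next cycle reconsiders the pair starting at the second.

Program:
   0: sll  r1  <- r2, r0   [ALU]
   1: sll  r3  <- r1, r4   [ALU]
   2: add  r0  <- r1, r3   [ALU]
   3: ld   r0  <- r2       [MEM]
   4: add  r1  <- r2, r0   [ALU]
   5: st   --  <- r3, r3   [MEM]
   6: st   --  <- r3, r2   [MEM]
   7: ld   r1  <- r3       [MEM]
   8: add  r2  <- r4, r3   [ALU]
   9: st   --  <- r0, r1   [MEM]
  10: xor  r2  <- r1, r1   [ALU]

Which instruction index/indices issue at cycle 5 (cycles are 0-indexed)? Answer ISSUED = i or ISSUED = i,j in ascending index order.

[0] i0  sll  -- RAW r1
[1] i1  sll  -- RAW r3
[2] i2  add  -- WAW r0
[3] i3  ld  -- RAW r0
[4] i4&i5  add;st  -- pair
[5] i6  st  -- no-port MEM/MEM
[6] i7&i8  ld;add  -- pair
[7] i9&i10  st;xor  -- pair

ISSUED = 6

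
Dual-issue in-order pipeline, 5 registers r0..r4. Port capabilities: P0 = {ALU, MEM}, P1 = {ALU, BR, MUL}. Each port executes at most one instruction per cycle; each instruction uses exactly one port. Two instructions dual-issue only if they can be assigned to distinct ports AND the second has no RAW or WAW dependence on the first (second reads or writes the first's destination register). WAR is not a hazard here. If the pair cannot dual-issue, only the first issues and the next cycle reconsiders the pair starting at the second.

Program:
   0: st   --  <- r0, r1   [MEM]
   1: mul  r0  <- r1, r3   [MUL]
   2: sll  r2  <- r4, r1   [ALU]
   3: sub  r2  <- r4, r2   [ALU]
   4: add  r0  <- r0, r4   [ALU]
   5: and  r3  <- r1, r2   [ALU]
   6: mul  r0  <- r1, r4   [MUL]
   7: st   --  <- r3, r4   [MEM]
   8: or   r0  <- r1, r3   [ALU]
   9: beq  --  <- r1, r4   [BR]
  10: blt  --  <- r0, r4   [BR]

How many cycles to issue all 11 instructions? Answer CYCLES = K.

c0: i0/i1 st.MEM;mul.MUL  2-wide
c1: i2 sll.ALU  RAW+WAW r2
c2: i3/i4 sub.ALU;add.ALU  2-wide
c3: i5/i6 and.ALU;mul.MUL  2-wide
c4: i7/i8 st.MEM;or.ALU  2-wide
c5: i9 beq.BR  no-port BR/BR
c6: i10 blt.BR  tail

CYCLES = 7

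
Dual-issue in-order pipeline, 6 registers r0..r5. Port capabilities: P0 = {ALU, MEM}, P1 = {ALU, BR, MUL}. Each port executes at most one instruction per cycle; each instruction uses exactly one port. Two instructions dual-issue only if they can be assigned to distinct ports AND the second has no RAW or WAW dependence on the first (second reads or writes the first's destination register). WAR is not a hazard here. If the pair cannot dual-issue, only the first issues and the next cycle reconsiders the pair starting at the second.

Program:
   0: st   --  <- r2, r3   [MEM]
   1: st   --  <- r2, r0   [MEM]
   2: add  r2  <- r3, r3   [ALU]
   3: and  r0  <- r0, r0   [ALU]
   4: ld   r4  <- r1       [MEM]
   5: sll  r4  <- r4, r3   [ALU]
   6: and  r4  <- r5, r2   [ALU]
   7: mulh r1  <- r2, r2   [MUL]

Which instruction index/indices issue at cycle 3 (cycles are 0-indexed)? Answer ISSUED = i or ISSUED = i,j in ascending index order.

c0: i0 st  no-port MEM/MEM
c1: i1+i2 st/add  pair
c2: i3+i4 and/ld  pair
c3: i5 sll  WAW r4
c4: i6+i7 and/mulh  pair

ISSUED = 5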